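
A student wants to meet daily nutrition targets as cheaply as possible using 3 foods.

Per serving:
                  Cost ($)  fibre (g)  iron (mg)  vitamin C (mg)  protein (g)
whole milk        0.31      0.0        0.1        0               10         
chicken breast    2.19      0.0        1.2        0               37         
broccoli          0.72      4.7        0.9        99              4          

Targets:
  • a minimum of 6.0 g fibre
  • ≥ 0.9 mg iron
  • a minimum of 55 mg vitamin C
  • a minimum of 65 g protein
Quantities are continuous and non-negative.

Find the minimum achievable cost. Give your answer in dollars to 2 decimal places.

$2.78

Let x1 = servings of whole milk, x2 = servings of chicken breast, x3 = servings of broccoli.
Minimise 0.31x1 + 2.19x2 + 0.72x3 subject to:
  4.7x3 ≥ 6   (fibre)
  0.1x1 + 1.2x2 + 0.9x3 ≥ 0.9   (iron)
  99x3 ≥ 55   (vitamin C)
  10x1 + 37x2 + 4x3 ≥ 65   (protein)
  x1, x2, x3 ≥ 0.
At the optimum only whole milk, broccoli are positive (chicken breast = 0). Binding constraints: fibre and protein.
That vertex is x1 = 5.989, x3 = 1.277.
Total cost: 0.31·5.989 + 0.72·1.277 = 2.7760.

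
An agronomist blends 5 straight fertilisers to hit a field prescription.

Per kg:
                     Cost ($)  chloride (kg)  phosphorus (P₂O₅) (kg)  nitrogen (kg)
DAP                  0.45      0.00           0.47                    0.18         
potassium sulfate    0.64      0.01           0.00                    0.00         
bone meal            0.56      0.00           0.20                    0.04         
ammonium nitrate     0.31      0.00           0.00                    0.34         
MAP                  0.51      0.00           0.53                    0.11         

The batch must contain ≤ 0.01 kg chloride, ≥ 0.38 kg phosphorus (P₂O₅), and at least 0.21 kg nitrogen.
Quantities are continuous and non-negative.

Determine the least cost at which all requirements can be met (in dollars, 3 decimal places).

Treat it as an LP. Let x1 = kg of DAP, x2 = kg of potassium sulfate, x3 = kg of bone meal, x4 = kg of ammonium nitrate, x5 = kg of MAP.
min 0.45x1 + 0.64x2 + 0.56x3 + 0.31x4 + 0.51x5 with:
  0.01x2 ≤ 0.01   (chloride)
  0.47x1 + 0.2x3 + 0.53x5 ≥ 0.38   (phosphorus (P₂O₅))
  0.18x1 + 0.04x3 + 0.34x4 + 0.11x5 ≥ 0.21   (nitrogen)
  x1, x2, x3, x4, x5 ≥ 0.
The optimal basis is {DAP, ammonium nitrate}; potassium sulfate, bone meal, MAP drop out. There the phosphorus (P₂O₅) and nitrogen constraints are tight.
So DAP = 0.8085 kg, ammonium nitrate = 0.1896 kg.
Objective = 0.45·0.8085 + 0.31·0.1896 = 0.42260.

$0.423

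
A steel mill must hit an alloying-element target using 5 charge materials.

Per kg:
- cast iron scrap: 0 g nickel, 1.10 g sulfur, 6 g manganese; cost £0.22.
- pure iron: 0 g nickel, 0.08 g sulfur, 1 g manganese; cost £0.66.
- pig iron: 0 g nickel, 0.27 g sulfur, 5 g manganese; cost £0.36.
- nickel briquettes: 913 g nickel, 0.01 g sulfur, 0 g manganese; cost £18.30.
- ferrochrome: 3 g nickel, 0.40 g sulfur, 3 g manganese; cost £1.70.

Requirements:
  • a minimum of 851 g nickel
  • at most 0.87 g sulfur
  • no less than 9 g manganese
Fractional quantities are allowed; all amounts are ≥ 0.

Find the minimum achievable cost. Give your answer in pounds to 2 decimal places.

Let x1 = kg of cast iron scrap, x2 = kg of pure iron, x3 = kg of pig iron, x4 = kg of nickel briquettes, x5 = kg of ferrochrome.
Minimize 0.22x1 + 0.66x2 + 0.36x3 + 18.3x4 + 1.7x5 subject to:
  913x4 + 3x5 ≥ 851   (nickel)
  1.1x1 + 0.08x2 + 0.27x3 + 0.01x4 + 0.4x5 ≤ 0.87   (sulfur)
  6x1 + 1x2 + 5x3 + 3x5 ≥ 9   (manganese)
  x1, x2, x3, x4, x5 ≥ 0.
At the optimum only cast iron scrap, pig iron, nickel briquettes are positive (pure iron, ferrochrome = 0). The nickel, sulfur, manganese requirements are met with equality.
That vertex is x1 = 0.4828, x3 = 1.221, x4 = 0.9321.
Hence cost = 0.22·0.4828 + 0.36·1.221 + 18.3·0.9321 = £17.6032.

£17.60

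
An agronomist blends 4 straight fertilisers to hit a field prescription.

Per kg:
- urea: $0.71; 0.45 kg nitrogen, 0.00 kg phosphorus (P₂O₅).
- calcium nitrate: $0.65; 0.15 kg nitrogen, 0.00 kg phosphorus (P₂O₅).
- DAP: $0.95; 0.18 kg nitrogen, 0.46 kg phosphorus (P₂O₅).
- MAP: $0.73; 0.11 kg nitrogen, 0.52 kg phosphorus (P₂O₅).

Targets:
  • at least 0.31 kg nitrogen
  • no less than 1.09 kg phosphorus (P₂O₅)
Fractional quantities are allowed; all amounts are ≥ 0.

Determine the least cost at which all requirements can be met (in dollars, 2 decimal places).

$1.66

Set it up as a linear program. Let x1 = kg of urea, x2 = kg of calcium nitrate, x3 = kg of DAP, x4 = kg of MAP.
Minimise 0.71x1 + 0.65x2 + 0.95x3 + 0.73x4 with:
  0.45x1 + 0.15x2 + 0.18x3 + 0.11x4 ≥ 0.31   (nitrogen)
  0.46x3 + 0.52x4 ≥ 1.09   (phosphorus (P₂O₅))
  x1, x2, x3, x4 ≥ 0.
The optimal basis is {urea, MAP}; calcium nitrate, DAP drop out. There the nitrogen and phosphorus (P₂O₅) constraints are tight.
That vertex is x1 = 0.1765, x4 = 2.096.
Hence cost = 0.71·0.1765 + 0.73·2.096 = $1.6554.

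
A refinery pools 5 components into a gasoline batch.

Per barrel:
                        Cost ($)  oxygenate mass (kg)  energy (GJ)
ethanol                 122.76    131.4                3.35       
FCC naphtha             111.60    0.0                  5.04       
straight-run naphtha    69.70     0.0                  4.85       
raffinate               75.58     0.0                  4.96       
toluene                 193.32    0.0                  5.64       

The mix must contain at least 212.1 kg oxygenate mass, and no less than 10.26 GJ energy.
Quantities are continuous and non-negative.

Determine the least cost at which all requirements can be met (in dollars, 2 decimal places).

$267.89

This is a linear program. Let x1 = barrels of ethanol, x2 = barrels of FCC naphtha, x3 = barrels of straight-run naphtha, x4 = barrels of raffinate, x5 = barrels of toluene.
min 122.76x1 + 111.6x2 + 69.7x3 + 75.58x4 + 193.32x5 with:
  131.4x1 ≥ 212.1   (oxygenate mass)
  3.35x1 + 5.04x2 + 4.85x3 + 4.96x4 + 5.64x5 ≥ 10.26   (energy)
  x1, x2, x3, x4, x5 ≥ 0.
The cheapest feasible vertex uses only ethanol, straight-run naphtha; FCC naphtha, raffinate, toluene are not used. The oxygenate mass and energy requirements are met with equality.
So ethanol = 1.6142 barrels, straight-run naphtha = 1.0005 barrels.
Hence cost = 122.76·1.6142 + 69.7·1.0005 = $267.8940.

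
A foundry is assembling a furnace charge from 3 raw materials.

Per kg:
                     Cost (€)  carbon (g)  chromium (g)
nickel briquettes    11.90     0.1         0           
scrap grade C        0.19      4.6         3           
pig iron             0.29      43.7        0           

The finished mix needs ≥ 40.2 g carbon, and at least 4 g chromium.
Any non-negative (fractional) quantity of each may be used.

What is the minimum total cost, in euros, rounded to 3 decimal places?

€0.479

Treat it as an LP. Let x1 = kg of nickel briquettes, x2 = kg of scrap grade C, x3 = kg of pig iron.
min 11.9x1 + 0.19x2 + 0.29x3 subject to:
  0.1x1 + 4.6x2 + 43.7x3 ≥ 40.2   (carbon)
  3x2 ≥ 4   (chromium)
  x1, x2, x3 ≥ 0.
The cheapest feasible vertex uses only scrap grade C, pig iron; nickel briquettes is not used. There the carbon and chromium constraints are tight.
That vertex is x2 = 1.333, x3 = 0.7796.
Cost = 0.19·1.333 + 0.29·0.7796 = 0.47935.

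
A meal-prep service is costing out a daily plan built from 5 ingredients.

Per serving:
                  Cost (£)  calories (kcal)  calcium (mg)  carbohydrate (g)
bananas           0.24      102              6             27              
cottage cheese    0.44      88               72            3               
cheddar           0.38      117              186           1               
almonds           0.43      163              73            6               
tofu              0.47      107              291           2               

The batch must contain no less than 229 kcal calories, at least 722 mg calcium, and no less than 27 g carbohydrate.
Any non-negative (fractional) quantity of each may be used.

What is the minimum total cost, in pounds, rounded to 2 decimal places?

This is a linear program. Let x1 = servings of bananas, x2 = servings of cottage cheese, x3 = servings of cheddar, x4 = servings of almonds, x5 = servings of tofu.
Minimize 0.24x1 + 0.44x2 + 0.38x3 + 0.43x4 + 0.47x5 with:
  102x1 + 88x2 + 117x3 + 163x4 + 107x5 ≥ 229   (calories)
  6x1 + 72x2 + 186x3 + 73x4 + 291x5 ≥ 722   (calcium)
  27x1 + 3x2 + 1x3 + 6x4 + 2x5 ≥ 27   (carbohydrate)
  x1, x2, x3, x4, x5 ≥ 0.
The cheapest feasible vertex uses only bananas, tofu; cottage cheese, cheddar, almonds are not used. Binding constraints: calcium and carbohydrate.
Solving gives x1 = 0.8175, x5 = 2.464.
Objective = 0.24·0.8175 + 0.47·2.464 = 1.3543.

£1.35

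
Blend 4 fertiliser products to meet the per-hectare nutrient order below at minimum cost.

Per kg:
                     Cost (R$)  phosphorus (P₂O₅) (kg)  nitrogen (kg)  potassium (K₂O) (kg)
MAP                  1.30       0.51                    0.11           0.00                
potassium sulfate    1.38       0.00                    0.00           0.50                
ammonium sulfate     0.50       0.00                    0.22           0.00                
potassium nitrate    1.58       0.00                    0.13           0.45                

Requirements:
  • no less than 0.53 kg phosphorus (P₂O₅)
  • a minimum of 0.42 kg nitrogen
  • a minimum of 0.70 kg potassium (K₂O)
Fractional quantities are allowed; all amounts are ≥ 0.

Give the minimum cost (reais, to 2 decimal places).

This is a linear program. Let x1 = kg of MAP, x2 = kg of potassium sulfate, x3 = kg of ammonium sulfate, x4 = kg of potassium nitrate.
Minimise 1.3x1 + 1.38x2 + 0.5x3 + 1.58x4 subject to:
  0.51x1 ≥ 0.53   (phosphorus (P₂O₅))
  0.11x1 + 0.22x3 + 0.13x4 ≥ 0.42   (nitrogen)
  0.5x2 + 0.45x4 ≥ 0.7   (potassium (K₂O))
  x1, x2, x3, x4 ≥ 0.
The minimum-cost mix takes nothing from potassium nitrate — only MAP, potassium sulfate, ammonium sulfate. There the phosphorus (P₂O₅), nitrogen, potassium (K₂O) constraints are tight.
So MAP = 1.039 kg, potassium sulfate = 1.4 kg, ammonium sulfate = 1.389 kg.
Hence cost = 1.3·1.039 + 1.38·1.4 + 0.5·1.389 = R$3.9772.

R$3.98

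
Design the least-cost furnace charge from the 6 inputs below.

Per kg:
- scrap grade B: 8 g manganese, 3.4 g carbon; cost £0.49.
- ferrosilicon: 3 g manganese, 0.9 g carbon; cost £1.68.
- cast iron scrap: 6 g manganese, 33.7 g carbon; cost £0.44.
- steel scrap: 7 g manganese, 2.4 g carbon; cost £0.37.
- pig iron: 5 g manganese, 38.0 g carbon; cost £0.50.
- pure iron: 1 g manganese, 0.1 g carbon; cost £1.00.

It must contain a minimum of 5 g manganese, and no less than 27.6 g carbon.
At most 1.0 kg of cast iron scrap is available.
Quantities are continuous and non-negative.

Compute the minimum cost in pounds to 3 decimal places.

Treat it as an LP. Let x1 = kg of scrap grade B, x2 = kg of ferrosilicon, x3 = kg of cast iron scrap, x4 = kg of steel scrap, x5 = kg of pig iron, x6 = kg of pure iron.
Minimize 0.49x1 + 1.68x2 + 0.44x3 + 0.37x4 + 0.5x5 + 1x6 subject to:
  8x1 + 3x2 + 6x3 + 7x4 + 5x5 + 1x6 ≥ 5   (manganese)
  3.4x1 + 0.9x2 + 33.7x3 + 2.4x4 + 38x5 + 0.1x6 ≥ 27.6   (carbon)
  x3 ≤ 1
  x1, x2, x3, x4, x5, x6 ≥ 0.
At the optimum only cast iron scrap, steel scrap are positive (scrap grade B, ferrosilicon, pig iron, pure iron = 0). The manganese and carbon requirements are met with equality.
Optimal quantities: cast iron scrap = 0.8181 kg, steel scrap = 0.01309 kg.
Hence cost = 0.44·0.8181 + 0.37·0.01309 = £0.36481.

£0.365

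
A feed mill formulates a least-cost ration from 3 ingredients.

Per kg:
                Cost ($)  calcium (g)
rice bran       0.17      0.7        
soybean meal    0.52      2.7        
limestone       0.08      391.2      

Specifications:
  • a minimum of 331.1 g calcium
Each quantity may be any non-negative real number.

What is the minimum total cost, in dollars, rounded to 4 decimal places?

$0.0677

This is a linear program. Let x1 = kg of rice bran, x2 = kg of soybean meal, x3 = kg of limestone.
Minimize 0.17x1 + 0.52x2 + 0.08x3 s.t.:
  0.7x1 + 2.7x2 + 391.2x3 ≥ 331.1   (calcium)
  x1, x2, x3 ≥ 0.
The optimal basis is {limestone}; rice bran, soybean meal drop out. Binding constraint: calcium.
So limestone = 0.8464 kg.
Hence cost = 0.08·0.8464 = $0.067712.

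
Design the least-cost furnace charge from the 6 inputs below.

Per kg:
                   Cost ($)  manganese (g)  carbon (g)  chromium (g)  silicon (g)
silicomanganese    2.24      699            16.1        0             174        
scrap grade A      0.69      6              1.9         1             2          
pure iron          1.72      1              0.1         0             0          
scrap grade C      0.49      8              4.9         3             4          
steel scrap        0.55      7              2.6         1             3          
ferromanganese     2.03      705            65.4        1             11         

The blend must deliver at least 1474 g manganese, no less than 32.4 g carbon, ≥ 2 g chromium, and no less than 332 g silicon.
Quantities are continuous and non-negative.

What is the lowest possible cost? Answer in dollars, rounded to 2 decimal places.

Let x1 = kg of silicomanganese, x2 = kg of scrap grade A, x3 = kg of pure iron, x4 = kg of scrap grade C, x5 = kg of steel scrap, x6 = kg of ferromanganese.
min 2.24x1 + 0.69x2 + 1.72x3 + 0.49x4 + 0.55x5 + 2.03x6 s.t.:
  699x1 + 6x2 + 1x3 + 8x4 + 7x5 + 705x6 ≥ 1474   (manganese)
  16.1x1 + 1.9x2 + 0.1x3 + 4.9x4 + 2.6x5 + 65.4x6 ≥ 32.4   (carbon)
  1x2 + 3x4 + 1x5 + 1x6 ≥ 2   (chromium)
  174x1 + 2x2 + 4x4 + 3x5 + 11x6 ≥ 332   (silicon)
  x1, x2, x3, x4, x5, x6 ≥ 0.
The minimum-cost mix takes nothing from scrap grade A, pure iron, steel scrap — only silicomanganese, scrap grade C, ferromanganese. There the manganese, chromium, silicon constraints are tight.
So silicomanganese = 1.881 kg, scrap grade C = 0.5935 kg, ferromanganese = 0.2195 kg.
Hence cost = 2.24·1.881 + 0.49·0.5935 + 2.03·0.2195 = $4.9498.

$4.95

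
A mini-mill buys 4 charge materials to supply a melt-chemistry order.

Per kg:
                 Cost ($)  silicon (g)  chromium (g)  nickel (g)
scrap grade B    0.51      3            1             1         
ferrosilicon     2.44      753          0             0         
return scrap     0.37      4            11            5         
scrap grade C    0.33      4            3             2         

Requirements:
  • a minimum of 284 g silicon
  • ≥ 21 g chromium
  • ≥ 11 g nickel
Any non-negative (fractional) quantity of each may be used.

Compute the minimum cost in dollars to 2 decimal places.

$1.71

Set it up as a linear program. Let x1 = kg of scrap grade B, x2 = kg of ferrosilicon, x3 = kg of return scrap, x4 = kg of scrap grade C.
min 0.51x1 + 2.44x2 + 0.37x3 + 0.33x4 s.t.:
  3x1 + 753x2 + 4x3 + 4x4 ≥ 284   (silicon)
  1x1 + 11x3 + 3x4 ≥ 21   (chromium)
  1x1 + 5x3 + 2x4 ≥ 11   (nickel)
  x1, x2, x3, x4 ≥ 0.
The cheapest feasible vertex uses only ferrosilicon, return scrap; scrap grade B, scrap grade C are not used. Binding constraints: silicon and nickel.
That vertex is x2 = 0.3655, x3 = 2.2.
Total cost: 2.44·0.3655 + 0.37·2.2 = 1.7058.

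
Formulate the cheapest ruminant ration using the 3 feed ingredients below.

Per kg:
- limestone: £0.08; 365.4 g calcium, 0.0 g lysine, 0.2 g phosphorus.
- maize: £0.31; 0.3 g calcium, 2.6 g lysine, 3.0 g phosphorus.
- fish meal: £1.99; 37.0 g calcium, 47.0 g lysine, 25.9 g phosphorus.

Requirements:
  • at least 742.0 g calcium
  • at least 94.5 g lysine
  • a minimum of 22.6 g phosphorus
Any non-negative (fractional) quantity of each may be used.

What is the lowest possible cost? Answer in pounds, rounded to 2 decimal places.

Let x1 = kg of limestone, x2 = kg of maize, x3 = kg of fish meal.
Minimize 0.08x1 + 0.31x2 + 1.99x3 subject to:
  365.4x1 + 0.3x2 + 37x3 ≥ 742   (calcium)
  2.6x2 + 47x3 ≥ 94.5   (lysine)
  0.2x1 + 3x2 + 25.9x3 ≥ 22.6   (phosphorus)
  x1, x2, x3 ≥ 0.
The cheapest feasible vertex uses only limestone, fish meal; maize is not used. The calcium and lysine requirements are met with equality.
That vertex is x1 = 1.827, x3 = 2.011.
Hence cost = 0.08·1.827 + 1.99·2.011 = £4.1481.

£4.15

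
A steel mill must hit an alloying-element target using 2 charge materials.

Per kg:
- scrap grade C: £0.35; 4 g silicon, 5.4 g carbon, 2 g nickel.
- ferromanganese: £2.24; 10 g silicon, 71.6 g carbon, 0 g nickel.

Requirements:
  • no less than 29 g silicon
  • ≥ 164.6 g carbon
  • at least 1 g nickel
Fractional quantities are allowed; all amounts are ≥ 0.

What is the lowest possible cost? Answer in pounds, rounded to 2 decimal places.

£5.48

Let x1 = kg of scrap grade C, x2 = kg of ferromanganese.
min 0.35x1 + 2.24x2 with:
  4x1 + 10x2 ≥ 29   (silicon)
  5.4x1 + 71.6x2 ≥ 164.6   (carbon)
  2x1 ≥ 1   (nickel)
  x1, x2 ≥ 0.
Both inputs are positive at the optimum. The silicon and carbon requirements are met with equality.
Solving gives x1 = 1.852, x2 = 2.159.
Cost = 0.35·1.852 + 2.24·2.159 = 5.4844.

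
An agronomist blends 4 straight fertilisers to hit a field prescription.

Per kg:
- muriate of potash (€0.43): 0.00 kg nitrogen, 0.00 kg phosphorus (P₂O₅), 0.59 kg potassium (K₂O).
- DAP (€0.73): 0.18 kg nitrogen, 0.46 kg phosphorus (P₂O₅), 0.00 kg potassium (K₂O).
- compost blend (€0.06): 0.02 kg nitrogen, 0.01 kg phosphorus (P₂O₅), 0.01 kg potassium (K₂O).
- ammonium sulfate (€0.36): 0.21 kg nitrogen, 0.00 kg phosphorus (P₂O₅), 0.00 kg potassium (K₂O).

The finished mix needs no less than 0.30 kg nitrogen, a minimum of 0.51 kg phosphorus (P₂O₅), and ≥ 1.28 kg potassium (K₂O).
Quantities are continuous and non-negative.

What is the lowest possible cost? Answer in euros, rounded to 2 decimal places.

€1.91

Let x1 = kg of muriate of potash, x2 = kg of DAP, x3 = kg of compost blend, x4 = kg of ammonium sulfate.
Minimize 0.43x1 + 0.73x2 + 0.06x3 + 0.36x4 subject to:
  0.18x2 + 0.02x3 + 0.21x4 ≥ 0.3   (nitrogen)
  0.46x2 + 0.01x3 ≥ 0.51   (phosphorus (P₂O₅))
  0.59x1 + 0.01x3 ≥ 1.28   (potassium (K₂O))
  x1, x2, x3, x4 ≥ 0.
The cheapest feasible vertex uses only muriate of potash, DAP, ammonium sulfate; compost blend is not used. Binding constraints: nitrogen, phosphorus (P₂O₅), potassium (K₂O).
That vertex is x1 = 2.169, x2 = 1.109, x4 = 0.4783.
Total cost: 0.43·2.169 + 0.73·1.109 + 0.36·0.4783 = 1.9144.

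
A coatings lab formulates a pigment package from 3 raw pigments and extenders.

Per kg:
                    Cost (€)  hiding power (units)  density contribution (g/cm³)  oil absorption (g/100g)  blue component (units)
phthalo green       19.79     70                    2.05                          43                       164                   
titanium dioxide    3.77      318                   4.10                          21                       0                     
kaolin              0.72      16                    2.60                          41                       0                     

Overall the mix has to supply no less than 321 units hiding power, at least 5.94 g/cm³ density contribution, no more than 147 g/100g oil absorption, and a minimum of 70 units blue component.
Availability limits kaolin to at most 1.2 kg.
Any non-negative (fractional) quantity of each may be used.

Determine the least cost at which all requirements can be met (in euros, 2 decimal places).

€12.19

Treat it as an LP. Let x1 = kg of phthalo green, x2 = kg of titanium dioxide, x3 = kg of kaolin.
min 19.79x1 + 3.77x2 + 0.72x3 s.t.:
  70x1 + 318x2 + 16x3 ≥ 321   (hiding power)
  2.05x1 + 4.1x2 + 2.6x3 ≥ 5.94   (density contribution)
  43x1 + 21x2 + 41x3 ≤ 147   (oil absorption)
  164x1 ≥ 70   (blue component)
  x3 ≤ 1.2
  x1, x2, x3 ≥ 0.
The optimal mix uses every input. Binding constraints: hiding power, density contribution, blue component.
So phthalo green = 0.4268 kg, titanium dioxide = 0.8879 kg, kaolin = 0.5479 kg.
Hence cost = 19.79·0.4268 + 3.77·0.8879 + 0.72·0.5479 = €12.1882.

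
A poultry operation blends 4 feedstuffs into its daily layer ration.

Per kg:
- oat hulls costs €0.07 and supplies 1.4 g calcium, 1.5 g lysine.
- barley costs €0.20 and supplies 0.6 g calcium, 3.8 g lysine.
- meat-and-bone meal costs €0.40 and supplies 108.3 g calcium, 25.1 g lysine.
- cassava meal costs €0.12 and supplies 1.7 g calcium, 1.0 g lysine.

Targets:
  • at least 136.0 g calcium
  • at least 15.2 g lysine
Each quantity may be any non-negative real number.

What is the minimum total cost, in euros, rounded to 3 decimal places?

Let x1 = kg of oat hulls, x2 = kg of barley, x3 = kg of meat-and-bone meal, x4 = kg of cassava meal.
min 0.07x1 + 0.2x2 + 0.4x3 + 0.12x4 with:
  1.4x1 + 0.6x2 + 108.3x3 + 1.7x4 ≥ 136   (calcium)
  1.5x1 + 3.8x2 + 25.1x3 + 1x4 ≥ 15.2   (lysine)
  x1, x2, x3, x4 ≥ 0.
At the optimum only meat-and-bone meal is positive (oat hulls, barley, cassava meal = 0). The calcium requirement is met with equality.
Solving gives x3 = 1.256.
Objective = 0.4·1.256 = 0.50240.

€0.502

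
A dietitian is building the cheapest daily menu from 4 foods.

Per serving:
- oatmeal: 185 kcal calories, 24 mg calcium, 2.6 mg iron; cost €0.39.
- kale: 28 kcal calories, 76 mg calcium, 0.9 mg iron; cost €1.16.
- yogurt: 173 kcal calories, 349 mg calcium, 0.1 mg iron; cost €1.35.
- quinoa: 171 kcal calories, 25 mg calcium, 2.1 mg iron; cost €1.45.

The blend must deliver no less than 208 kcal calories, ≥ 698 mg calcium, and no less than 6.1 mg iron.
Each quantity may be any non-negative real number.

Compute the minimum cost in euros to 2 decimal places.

€3.38

Let x1 = servings of oatmeal, x2 = servings of kale, x3 = servings of yogurt, x4 = servings of quinoa.
Minimize 0.39x1 + 1.16x2 + 1.35x3 + 1.45x4 s.t.:
  185x1 + 28x2 + 173x3 + 171x4 ≥ 208   (calories)
  24x1 + 76x2 + 349x3 + 25x4 ≥ 698   (calcium)
  2.6x1 + 0.9x2 + 0.1x3 + 2.1x4 ≥ 6.1   (iron)
  x1, x2, x3, x4 ≥ 0.
The optimal basis is {oatmeal, yogurt}; kale, quinoa drop out. The calcium and iron requirements are met with equality.
Optimal quantities: oatmeal = 2.275 servings, yogurt = 1.844 servings.
Hence cost = 0.39·2.275 + 1.35·1.844 = €3.3767.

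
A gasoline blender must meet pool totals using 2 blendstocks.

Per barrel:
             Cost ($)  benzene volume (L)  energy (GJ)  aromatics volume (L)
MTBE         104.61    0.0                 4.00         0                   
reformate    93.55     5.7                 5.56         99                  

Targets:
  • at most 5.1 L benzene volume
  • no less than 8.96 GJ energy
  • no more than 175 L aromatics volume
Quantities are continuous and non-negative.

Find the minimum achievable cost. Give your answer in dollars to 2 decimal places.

Let x1 = barrels of MTBE, x2 = barrels of reformate.
Minimize 104.61x1 + 93.55x2 s.t.:
  5.7x2 ≤ 5.1   (benzene volume)
  4x1 + 5.56x2 ≥ 8.96   (energy)
  99x2 ≤ 175   (aromatics volume)
  x1, x2 ≥ 0.
Both inputs are positive at the optimum. The benzene volume and energy requirements are met with equality.
That vertex is x1 = 0.99632, x2 = 0.89474.
Objective = 104.61·0.99632 + 93.55·0.89474 = 187.9280.

$187.93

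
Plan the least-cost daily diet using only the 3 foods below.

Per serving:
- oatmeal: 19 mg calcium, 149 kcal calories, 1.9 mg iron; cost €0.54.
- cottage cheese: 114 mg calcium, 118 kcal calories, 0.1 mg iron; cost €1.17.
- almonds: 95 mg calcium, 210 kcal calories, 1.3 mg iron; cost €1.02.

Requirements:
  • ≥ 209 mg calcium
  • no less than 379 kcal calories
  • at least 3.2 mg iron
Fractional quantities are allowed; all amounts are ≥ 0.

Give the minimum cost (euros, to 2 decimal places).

€2.31

This is a linear program. Let x1 = servings of oatmeal, x2 = servings of cottage cheese, x3 = servings of almonds.
Minimize 0.54x1 + 1.17x2 + 1.02x3 s.t.:
  19x1 + 114x2 + 95x3 ≥ 209   (calcium)
  149x1 + 118x2 + 210x3 ≥ 379   (calories)
  1.9x1 + 0.1x2 + 1.3x3 ≥ 3.2   (iron)
  x1, x2, x3 ≥ 0.
The cheapest feasible vertex uses only oatmeal, almonds; cottage cheese is not used. Binding constraints: calcium and iron.
That vertex is x1 = 0.2073, x3 = 2.159.
Hence cost = 0.54·0.2073 + 1.02·2.159 = €2.3141.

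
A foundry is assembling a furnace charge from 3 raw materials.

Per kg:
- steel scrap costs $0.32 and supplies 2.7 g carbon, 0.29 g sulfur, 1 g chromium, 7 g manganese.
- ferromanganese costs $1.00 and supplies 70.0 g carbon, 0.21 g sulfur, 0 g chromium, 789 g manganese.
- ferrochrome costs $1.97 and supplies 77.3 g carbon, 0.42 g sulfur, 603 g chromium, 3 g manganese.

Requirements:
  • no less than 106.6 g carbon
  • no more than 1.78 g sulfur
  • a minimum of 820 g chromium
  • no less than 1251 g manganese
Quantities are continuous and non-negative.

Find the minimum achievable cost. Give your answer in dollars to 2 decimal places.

$4.26

Set it up as a linear program. Let x1 = kg of steel scrap, x2 = kg of ferromanganese, x3 = kg of ferrochrome.
min 0.32x1 + 1x2 + 1.97x3 with:
  2.7x1 + 70x2 + 77.3x3 ≥ 106.6   (carbon)
  0.29x1 + 0.21x2 + 0.42x3 ≤ 1.78   (sulfur)
  1x1 + 603x3 ≥ 820   (chromium)
  7x1 + 789x2 + 3x3 ≥ 1251   (manganese)
  x1, x2, x3 ≥ 0.
The minimum-cost mix takes nothing from steel scrap — only ferromanganese, ferrochrome. Binding constraints: chromium and manganese.
Optimal quantities: ferromanganese = 1.58 kg, ferrochrome = 1.36 kg.
Total cost: 1·1.58 + 1.97·1.36 = 4.2592.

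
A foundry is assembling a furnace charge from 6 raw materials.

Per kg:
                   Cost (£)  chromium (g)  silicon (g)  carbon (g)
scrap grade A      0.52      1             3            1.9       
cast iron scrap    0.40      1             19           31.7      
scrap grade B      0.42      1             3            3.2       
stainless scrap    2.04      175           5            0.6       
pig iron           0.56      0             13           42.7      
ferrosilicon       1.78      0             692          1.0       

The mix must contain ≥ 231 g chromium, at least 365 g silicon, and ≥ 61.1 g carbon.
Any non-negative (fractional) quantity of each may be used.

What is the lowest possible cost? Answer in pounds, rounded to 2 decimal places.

Let x1 = kg of scrap grade A, x2 = kg of cast iron scrap, x3 = kg of scrap grade B, x4 = kg of stainless scrap, x5 = kg of pig iron, x6 = kg of ferrosilicon.
Minimise 0.52x1 + 0.4x2 + 0.42x3 + 2.04x4 + 0.56x5 + 1.78x6 subject to:
  1x1 + 1x2 + 1x3 + 175x4 ≥ 231   (chromium)
  3x1 + 19x2 + 3x3 + 5x4 + 13x5 + 692x6 ≥ 365   (silicon)
  1.9x1 + 31.7x2 + 3.2x3 + 0.6x4 + 42.7x5 + 1x6 ≥ 61.1   (carbon)
  x1, x2, x3, x4, x5, x6 ≥ 0.
The cheapest feasible vertex uses only cast iron scrap, stainless scrap, ferrosilicon; scrap grade A, scrap grade B, pig iron are not used. The chromium, silicon, carbon requirements are met with equality.
Optimal quantities: cast iron scrap = 1.888 kg, stainless scrap = 1.309 kg, ferrosilicon = 0.4662 kg.
Hence cost = 0.4·1.888 + 2.04·1.309 + 1.78·0.4662 = £4.2554.

£4.26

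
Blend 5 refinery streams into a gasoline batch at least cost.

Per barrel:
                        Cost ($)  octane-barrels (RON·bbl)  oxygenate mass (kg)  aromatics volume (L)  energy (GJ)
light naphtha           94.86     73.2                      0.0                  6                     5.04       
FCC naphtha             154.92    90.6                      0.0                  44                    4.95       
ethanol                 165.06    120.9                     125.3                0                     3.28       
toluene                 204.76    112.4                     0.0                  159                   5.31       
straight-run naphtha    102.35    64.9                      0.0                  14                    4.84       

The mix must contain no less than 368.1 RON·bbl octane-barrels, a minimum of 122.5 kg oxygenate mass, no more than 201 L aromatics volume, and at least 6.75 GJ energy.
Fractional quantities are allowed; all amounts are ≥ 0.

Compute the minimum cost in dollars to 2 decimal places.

Let x1 = barrels of light naphtha, x2 = barrels of FCC naphtha, x3 = barrels of ethanol, x4 = barrels of toluene, x5 = barrels of straight-run naphtha.
Minimise 94.86x1 + 154.92x2 + 165.06x3 + 204.76x4 + 102.35x5 s.t.:
  73.2x1 + 90.6x2 + 120.9x3 + 112.4x4 + 64.9x5 ≥ 368.1   (octane-barrels)
  125.3x3 ≥ 122.5   (oxygenate mass)
  6x1 + 44x2 + 159x4 + 14x5 ≤ 201   (aromatics volume)
  5.04x1 + 4.95x2 + 3.28x3 + 5.31x4 + 4.84x5 ≥ 6.75   (energy)
  x1, x2, x3, x4, x5 ≥ 0.
At the optimum only light naphtha, ethanol are positive (FCC naphtha, toluene, straight-run naphtha = 0). Binding constraints: octane-barrels and oxygenate mass.
Solving gives x1 = 3.414, x3 = 0.97765.
Cost = 94.86·3.414 + 165.06·0.97765 = 485.2229.

$485.22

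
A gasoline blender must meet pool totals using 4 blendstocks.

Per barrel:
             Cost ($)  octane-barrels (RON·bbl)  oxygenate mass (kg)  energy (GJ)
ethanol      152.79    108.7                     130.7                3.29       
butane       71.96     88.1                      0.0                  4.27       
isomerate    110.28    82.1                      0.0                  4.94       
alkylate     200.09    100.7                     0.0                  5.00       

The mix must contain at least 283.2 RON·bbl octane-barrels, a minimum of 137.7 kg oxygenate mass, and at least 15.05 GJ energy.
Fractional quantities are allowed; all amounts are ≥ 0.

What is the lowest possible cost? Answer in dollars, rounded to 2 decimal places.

Let x1 = barrels of ethanol, x2 = barrels of butane, x3 = barrels of isomerate, x4 = barrels of alkylate.
min 152.79x1 + 71.96x2 + 110.28x3 + 200.09x4 subject to:
  108.7x1 + 88.1x2 + 82.1x3 + 100.7x4 ≥ 283.2   (octane-barrels)
  130.7x1 ≥ 137.7   (oxygenate mass)
  3.29x1 + 4.27x2 + 4.94x3 + 5x4 ≥ 15.05   (energy)
  x1, x2, x3, x4 ≥ 0.
The optimal basis is {ethanol, butane}; isomerate, alkylate drop out. The oxygenate mass and energy requirements are met with equality.
Optimal quantities: ethanol = 1.0536 barrels, butane = 2.7128 barrels.
Cost = 152.79·1.0536 + 71.96·2.7128 = 356.1926.

$356.19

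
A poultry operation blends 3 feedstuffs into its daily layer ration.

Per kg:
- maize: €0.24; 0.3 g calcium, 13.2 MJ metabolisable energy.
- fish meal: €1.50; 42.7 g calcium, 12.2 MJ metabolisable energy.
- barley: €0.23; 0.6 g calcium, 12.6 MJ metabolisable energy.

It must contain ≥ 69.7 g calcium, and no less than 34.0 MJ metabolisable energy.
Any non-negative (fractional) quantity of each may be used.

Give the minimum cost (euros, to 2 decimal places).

Treat it as an LP. Let x1 = kg of maize, x2 = kg of fish meal, x3 = kg of barley.
min 0.24x1 + 1.5x2 + 0.23x3 subject to:
  0.3x1 + 42.7x2 + 0.6x3 ≥ 69.7   (calcium)
  13.2x1 + 12.2x2 + 12.6x3 ≥ 34   (metabolisable energy)
  x1, x2, x3 ≥ 0.
The cheapest feasible vertex uses only fish meal, barley; maize is not used. Binding constraints: calcium and metabolisable energy.
Solving gives x2 = 1.6164, x3 = 1.1333.
Total cost: 1.5·1.6164 + 0.23·1.1333 = 2.6853.

€2.69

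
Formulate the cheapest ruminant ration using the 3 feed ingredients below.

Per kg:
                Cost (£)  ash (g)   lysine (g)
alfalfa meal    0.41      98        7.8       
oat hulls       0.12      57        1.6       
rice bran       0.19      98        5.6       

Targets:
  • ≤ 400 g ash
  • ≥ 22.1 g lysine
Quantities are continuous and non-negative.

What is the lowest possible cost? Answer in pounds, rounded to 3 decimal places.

This is a linear program. Let x1 = kg of alfalfa meal, x2 = kg of oat hulls, x3 = kg of rice bran.
Minimise 0.41x1 + 0.12x2 + 0.19x3 with:
  98x1 + 57x2 + 98x3 ≤ 400   (ash)
  7.8x1 + 1.6x2 + 5.6x3 ≥ 22.1   (lysine)
  x1, x2, x3 ≥ 0.
The minimum-cost mix takes nothing from alfalfa meal, oat hulls — only rice bran. Binding constraint: lysine.
Optimal quantities: rice bran = 3.946 kg.
Total cost: 0.19·3.946 = 0.74974.

£0.750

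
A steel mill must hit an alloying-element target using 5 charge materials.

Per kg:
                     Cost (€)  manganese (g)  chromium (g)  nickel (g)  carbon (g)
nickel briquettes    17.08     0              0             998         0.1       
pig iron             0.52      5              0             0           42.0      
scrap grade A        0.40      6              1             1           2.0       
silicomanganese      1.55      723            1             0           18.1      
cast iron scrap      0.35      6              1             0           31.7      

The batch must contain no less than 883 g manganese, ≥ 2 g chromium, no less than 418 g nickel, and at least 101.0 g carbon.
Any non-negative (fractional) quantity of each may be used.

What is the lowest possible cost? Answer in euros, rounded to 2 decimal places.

€9.89

Let x1 = kg of nickel briquettes, x2 = kg of pig iron, x3 = kg of scrap grade A, x4 = kg of silicomanganese, x5 = kg of cast iron scrap.
Minimize 17.08x1 + 0.52x2 + 0.4x3 + 1.55x4 + 0.35x5 s.t.:
  5x2 + 6x3 + 723x4 + 6x5 ≥ 883   (manganese)
  1x3 + 1x4 + 1x5 ≥ 2   (chromium)
  998x1 + 1x3 ≥ 418   (nickel)
  0.1x1 + 42x2 + 2x3 + 18.1x4 + 31.7x5 ≥ 101   (carbon)
  x1, x2, x3, x4, x5 ≥ 0.
At the optimum only nickel briquettes, silicomanganese, cast iron scrap are positive (pig iron, scrap grade A = 0). The manganese, nickel, carbon requirements are met with equality.
So nickel briquettes = 0.4188 kg, silicomanganese = 1.201 kg, cast iron scrap = 2.499 kg.
Objective = 17.08·0.4188 + 1.55·1.201 + 0.35·2.499 = 9.8893.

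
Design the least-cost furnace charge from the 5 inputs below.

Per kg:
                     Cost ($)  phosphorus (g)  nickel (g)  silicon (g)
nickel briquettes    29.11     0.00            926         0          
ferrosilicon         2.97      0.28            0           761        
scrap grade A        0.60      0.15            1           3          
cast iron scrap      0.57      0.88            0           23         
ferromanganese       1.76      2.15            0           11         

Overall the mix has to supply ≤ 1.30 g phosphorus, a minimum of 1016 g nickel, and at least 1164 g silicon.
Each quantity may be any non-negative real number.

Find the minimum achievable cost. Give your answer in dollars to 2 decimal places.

$36.48

This is a linear program. Let x1 = kg of nickel briquettes, x2 = kg of ferrosilicon, x3 = kg of scrap grade A, x4 = kg of cast iron scrap, x5 = kg of ferromanganese.
Minimise 29.11x1 + 2.97x2 + 0.6x3 + 0.57x4 + 1.76x5 s.t.:
  0.28x2 + 0.15x3 + 0.88x4 + 2.15x5 ≤ 1.3   (phosphorus)
  926x1 + 1x3 ≥ 1016   (nickel)
  761x2 + 3x3 + 23x4 + 11x5 ≥ 1164   (silicon)
  x1, x2, x3, x4, x5 ≥ 0.
The cheapest feasible vertex uses only nickel briquettes, ferrosilicon; scrap grade A, cast iron scrap, ferromanganese are not used. Binding constraints: nickel and silicon.
So nickel briquettes = 1.097 kg, ferrosilicon = 1.53 kg.
Objective = 29.11·1.097 + 2.97·1.53 = 36.4778.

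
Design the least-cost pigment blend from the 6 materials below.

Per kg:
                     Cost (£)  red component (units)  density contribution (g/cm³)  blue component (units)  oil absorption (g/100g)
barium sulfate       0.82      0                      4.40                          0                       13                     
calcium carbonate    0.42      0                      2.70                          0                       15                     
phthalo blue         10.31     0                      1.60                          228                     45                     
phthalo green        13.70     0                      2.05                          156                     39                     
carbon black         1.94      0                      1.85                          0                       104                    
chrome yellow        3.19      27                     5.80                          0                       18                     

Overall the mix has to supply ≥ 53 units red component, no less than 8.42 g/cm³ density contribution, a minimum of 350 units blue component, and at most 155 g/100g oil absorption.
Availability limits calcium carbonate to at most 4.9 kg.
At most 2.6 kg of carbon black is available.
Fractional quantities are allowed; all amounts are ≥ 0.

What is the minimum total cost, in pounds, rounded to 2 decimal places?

£22.09

This is a linear program. Let x1 = kg of barium sulfate, x2 = kg of calcium carbonate, x3 = kg of phthalo blue, x4 = kg of phthalo green, x5 = kg of carbon black, x6 = kg of chrome yellow.
Minimize 0.82x1 + 0.42x2 + 10.31x3 + 13.7x4 + 1.94x5 + 3.19x6 with:
  27x6 ≥ 53   (red component)
  4.4x1 + 2.7x2 + 1.6x3 + 2.05x4 + 1.85x5 + 5.8x6 ≥ 8.42   (density contribution)
  228x3 + 156x4 ≥ 350   (blue component)
  13x1 + 15x2 + 45x3 + 39x4 + 104x5 + 18x6 ≤ 155   (oil absorption)
  x2 ≤ 4.9
  x5 ≤ 2.6
  x1, x2, x3, x4, x5, x6 ≥ 0.
The cheapest feasible vertex uses only phthalo blue, chrome yellow; barium sulfate, calcium carbonate, phthalo green, carbon black are not used. There the red component and blue component constraints are tight.
That vertex is x3 = 1.535, x6 = 1.963.
Cost = 10.31·1.535 + 3.19·1.963 = 22.0878.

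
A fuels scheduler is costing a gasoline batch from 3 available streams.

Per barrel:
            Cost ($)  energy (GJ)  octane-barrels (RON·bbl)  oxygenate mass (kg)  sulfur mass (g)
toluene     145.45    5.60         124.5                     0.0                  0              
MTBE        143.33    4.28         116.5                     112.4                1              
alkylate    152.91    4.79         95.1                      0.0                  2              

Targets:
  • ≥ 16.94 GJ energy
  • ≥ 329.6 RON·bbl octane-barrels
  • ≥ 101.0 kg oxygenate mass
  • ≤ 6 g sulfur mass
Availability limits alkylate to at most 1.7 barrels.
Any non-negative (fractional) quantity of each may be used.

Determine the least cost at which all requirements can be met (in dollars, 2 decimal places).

This is a linear program. Let x1 = barrels of toluene, x2 = barrels of MTBE, x3 = barrels of alkylate.
Minimize 145.45x1 + 143.33x2 + 152.91x3 with:
  5.6x1 + 4.28x2 + 4.79x3 ≥ 16.94   (energy)
  124.5x1 + 116.5x2 + 95.1x3 ≥ 329.6   (octane-barrels)
  112.4x2 ≥ 101   (oxygenate mass)
  1x2 + 2x3 ≤ 6   (sulfur mass)
  x3 ≤ 1.7
  x1, x2, x3 ≥ 0.
The optimal basis is {toluene, MTBE}; alkylate drops out. The energy and oxygenate mass requirements are met with equality.
So toluene = 2.33823 barrels, MTBE = 0.898577 barrels.
Cost = 145.45·2.33823 + 143.33·0.898577 = 468.8886.

$468.89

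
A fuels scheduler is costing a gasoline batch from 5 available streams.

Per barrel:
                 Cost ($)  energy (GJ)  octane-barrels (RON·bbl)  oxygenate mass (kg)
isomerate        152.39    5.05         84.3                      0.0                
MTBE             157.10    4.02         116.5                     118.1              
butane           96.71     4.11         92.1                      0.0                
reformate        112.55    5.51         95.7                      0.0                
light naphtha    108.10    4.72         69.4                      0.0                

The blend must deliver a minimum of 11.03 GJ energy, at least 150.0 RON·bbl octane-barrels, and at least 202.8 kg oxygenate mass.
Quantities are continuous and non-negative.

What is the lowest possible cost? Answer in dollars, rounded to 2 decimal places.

$354.07

This is a linear program. Let x1 = barrels of isomerate, x2 = barrels of MTBE, x3 = barrels of butane, x4 = barrels of reformate, x5 = barrels of light naphtha.
Minimize 152.39x1 + 157.1x2 + 96.71x3 + 112.55x4 + 108.1x5 subject to:
  5.05x1 + 4.02x2 + 4.11x3 + 5.51x4 + 4.72x5 ≥ 11.03   (energy)
  84.3x1 + 116.5x2 + 92.1x3 + 95.7x4 + 69.4x5 ≥ 150   (octane-barrels)
  118.1x2 ≥ 202.8   (oxygenate mass)
  x1, x2, x3, x4, x5 ≥ 0.
The optimal basis is {MTBE, reformate}; isomerate, butane, light naphtha drop out. Binding constraints: energy and oxygenate mass.
So MTBE = 1.7172 barrels, reformate = 0.74898 barrels.
Total cost: 157.1·1.7172 + 112.55·0.74898 = 354.0698.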